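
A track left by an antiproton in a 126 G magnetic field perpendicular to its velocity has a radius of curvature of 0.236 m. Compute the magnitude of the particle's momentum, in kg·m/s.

Since qvB = mv²/r, the momentum p = mv = qBr.
p = (1×1.60×10^-19)(0.0126)(0.236) = 4.76×10^-22 kg·m/s.

p ≈ 4.76×10^-22 kg·m/s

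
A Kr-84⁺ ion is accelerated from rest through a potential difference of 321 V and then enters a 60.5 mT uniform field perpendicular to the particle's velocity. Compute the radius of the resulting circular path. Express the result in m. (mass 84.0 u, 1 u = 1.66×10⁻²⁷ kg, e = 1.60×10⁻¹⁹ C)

The kinetic energy gained is K = qV = (1×1.60×10^-19)(321) = 5.14×10^-17 J.
v = √(2K/m) = 2.71×10^4 m/s.
r = mv/(qB) = (1.39×10^-25)(2.71×10^4) / [(1×1.60×10^-19)(0.0605)] = 0.391 m.

r ≈ 0.391 m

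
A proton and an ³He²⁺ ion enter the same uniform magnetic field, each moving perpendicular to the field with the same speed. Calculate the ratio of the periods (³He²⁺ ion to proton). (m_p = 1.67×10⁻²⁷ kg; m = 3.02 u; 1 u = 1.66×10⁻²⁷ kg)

T = 2πm/(qB) is independent of speed, so T₂/T₁ = (m₂/q₂)/(m₁/q₁).
T_{³He²⁺ ion}/T_{proton} = (5.01×10^-27/2e) / (1.67×10^-27/1e) = 1.50.

ratio ≈ 1.50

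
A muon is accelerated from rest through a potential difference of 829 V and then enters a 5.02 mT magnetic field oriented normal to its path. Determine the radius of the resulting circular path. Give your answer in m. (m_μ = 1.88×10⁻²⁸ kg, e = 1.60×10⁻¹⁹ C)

The kinetic energy gained is K = qV = (1×1.60×10^-19)(829) = 1.33×10^-16 J.
v = √(2K/m) = 1.19×10^6 m/s.
r = mv/(qB) = (1.88×10^-28)(1.19×10^6) / [(1×1.60×10^-19)(5.02×10^-3)] = 0.278 m.

r ≈ 0.278 m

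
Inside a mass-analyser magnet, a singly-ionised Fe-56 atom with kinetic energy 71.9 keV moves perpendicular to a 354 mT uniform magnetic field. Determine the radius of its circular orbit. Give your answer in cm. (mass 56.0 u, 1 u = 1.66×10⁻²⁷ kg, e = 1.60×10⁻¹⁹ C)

Convert the energy: K = 71.9 keV = 1.15×10^-14 J.
v = √(2K/m) = √(2·1.15×10^-14/9.30×10^-26) = 4.97×10^5 m/s.
r = mv/(qB) = (9.30×10^-26)(4.97×10^5) / [(1×1.60×10^-19)(0.354)] = 0.817 m.

r ≈ 81.7 cm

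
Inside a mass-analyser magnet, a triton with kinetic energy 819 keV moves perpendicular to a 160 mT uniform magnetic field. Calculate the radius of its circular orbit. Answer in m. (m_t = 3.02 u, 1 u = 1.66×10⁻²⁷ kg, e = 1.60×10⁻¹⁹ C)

r ≈ 1.42 m

Convert the energy: K = 819 keV = 1.31×10^-13 J.
v = √(2K/m) = √(2·1.31×10^-13/5.01×10^-27) = 7.23×10^6 m/s.
r = mv/(qB) = (5.01×10^-27)(7.23×10^6) / [(1×1.60×10^-19)(0.160)] = 1.42 m.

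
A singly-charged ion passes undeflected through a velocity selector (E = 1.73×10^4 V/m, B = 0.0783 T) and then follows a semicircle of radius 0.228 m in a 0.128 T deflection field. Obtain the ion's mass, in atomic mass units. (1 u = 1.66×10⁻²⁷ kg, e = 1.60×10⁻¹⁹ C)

v = E/B₁ = 2.21×10^5 m/s.
From r = mv/(qB₂), m = qB₂r/v = (1×1.60×10^-19)(0.128)(0.228) / (2.21×10^5) = 2.11×10^-26 kg.
In atomic mass units: m = 2.11×10^-26 / 1.66×10^-27 = 12.7 u.

m ≈ 12.7 u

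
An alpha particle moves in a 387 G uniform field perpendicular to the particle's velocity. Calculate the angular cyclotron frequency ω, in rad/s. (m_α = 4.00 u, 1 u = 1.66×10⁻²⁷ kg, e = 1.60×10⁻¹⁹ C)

ω = qB/m = (2×1.60×10^-19)(0.0387) / (6.64×10^-27) = 1.87×10^6 rad/s.

ω ≈ 1.87×10^6 rad/s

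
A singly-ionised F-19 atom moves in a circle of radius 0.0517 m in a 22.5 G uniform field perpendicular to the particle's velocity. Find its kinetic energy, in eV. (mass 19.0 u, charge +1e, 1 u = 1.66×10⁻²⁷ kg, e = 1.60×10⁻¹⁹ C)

K ≈ 0.0343 eV

v = qBr/m = (1×1.60×10^-19)(2.25×10^-3)(0.0517) / (3.15×10^-26) = 590 m/s.
K = ½mv² = 0.5·(3.15×10^-26)·(590)² = 5.49×10^-21 J = 0.0343 eV.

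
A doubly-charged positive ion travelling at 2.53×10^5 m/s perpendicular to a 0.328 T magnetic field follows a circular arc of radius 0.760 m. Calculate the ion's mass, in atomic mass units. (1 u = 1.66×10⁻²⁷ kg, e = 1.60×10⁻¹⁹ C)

qvB = mv²/r ⇒ m = qBr/v.
m = (2×1.60×10^-19)(0.328)(0.760) / (2.53×10^5) = 3.15×10^-25 kg = 190 u.

m ≈ 190 u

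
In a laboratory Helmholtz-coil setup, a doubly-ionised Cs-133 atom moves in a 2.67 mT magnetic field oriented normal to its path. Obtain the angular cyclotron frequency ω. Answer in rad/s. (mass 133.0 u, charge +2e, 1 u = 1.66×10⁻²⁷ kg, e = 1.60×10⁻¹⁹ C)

ω ≈ 3870 rad/s

ω = qB/m = (2×1.60×10^-19)(2.67×10^-3) / (2.21×10^-25) = 3870 rad/s.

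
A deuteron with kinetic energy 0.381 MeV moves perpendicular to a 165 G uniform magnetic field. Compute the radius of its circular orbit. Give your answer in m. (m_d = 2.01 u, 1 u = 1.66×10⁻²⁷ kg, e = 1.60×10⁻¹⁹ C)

r ≈ 7.64 m

Convert the energy: K = 0.381 MeV = 6.10×10^-14 J.
v = √(2K/m) = √(2·6.10×10^-14/3.34×10^-27) = 6.04×10^6 m/s.
r = mv/(qB) = (3.34×10^-27)(6.04×10^6) / [(1×1.60×10^-19)(0.0165)] = 7.64 m.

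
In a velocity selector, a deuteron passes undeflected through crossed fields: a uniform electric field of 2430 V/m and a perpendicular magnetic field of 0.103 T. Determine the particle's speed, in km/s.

v ≈ 23.6 km/s

For zero net force, qE = qvB, so v = E/B.
v = (2430) / (0.103) = 2.36×10^4 m/s.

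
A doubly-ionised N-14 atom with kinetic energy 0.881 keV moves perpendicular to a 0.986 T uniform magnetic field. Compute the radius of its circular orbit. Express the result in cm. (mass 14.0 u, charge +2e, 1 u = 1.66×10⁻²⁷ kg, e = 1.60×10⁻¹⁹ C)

Convert the energy: K = 0.881 keV = 1.41×10^-16 J.
v = √(2K/m) = √(2·1.41×10^-16/2.32×10^-26) = 1.10×10^5 m/s.
r = mv/(qB) = (2.32×10^-26)(1.10×10^5) / [(2×1.60×10^-19)(0.986)] = 8.11×10^-3 m.

r ≈ 0.811 cm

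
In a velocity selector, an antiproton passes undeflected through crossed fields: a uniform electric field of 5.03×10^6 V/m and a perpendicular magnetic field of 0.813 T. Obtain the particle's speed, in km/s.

v ≈ 6190 km/s

For zero net force, qE = qvB, so v = E/B.
v = (5.03×10^6) / (0.813) = 6.19×10^6 m/s.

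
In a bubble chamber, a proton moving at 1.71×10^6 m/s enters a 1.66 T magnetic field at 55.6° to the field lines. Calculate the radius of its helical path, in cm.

r ≈ 0.887 cm

Only the perpendicular component v⊥ = v sin55.6° = 1.41×10^6 m/s is bent by the field.
r = m v⊥ /(qB) = (1.67×10^-27)(1.41×10^6) / [(1×1.60×10^-19)(1.66)] = 8.87×10^-3 m.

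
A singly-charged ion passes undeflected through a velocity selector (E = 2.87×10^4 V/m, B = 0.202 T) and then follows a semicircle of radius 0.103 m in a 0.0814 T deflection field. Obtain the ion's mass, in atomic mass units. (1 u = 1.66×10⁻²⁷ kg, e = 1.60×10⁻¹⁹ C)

m ≈ 5.69 u

v = E/B₁ = 1.42×10^5 m/s.
From r = mv/(qB₂), m = qB₂r/v = (1×1.60×10^-19)(0.0814)(0.103) / (1.42×10^5) = 9.44×10^-27 kg.
In atomic mass units: m = 9.44×10^-27 / 1.66×10^-27 = 5.69 u.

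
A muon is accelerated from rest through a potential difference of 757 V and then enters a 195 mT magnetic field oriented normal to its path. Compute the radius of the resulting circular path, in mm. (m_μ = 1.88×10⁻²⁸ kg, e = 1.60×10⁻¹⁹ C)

r ≈ 6.84 mm

The kinetic energy gained is K = qV = (1×1.60×10^-19)(757) = 1.21×10^-16 J.
v = √(2K/m) = 1.14×10^6 m/s.
r = mv/(qB) = (1.88×10^-28)(1.14×10^6) / [(1×1.60×10^-19)(0.195)] = 6.84×10^-3 m.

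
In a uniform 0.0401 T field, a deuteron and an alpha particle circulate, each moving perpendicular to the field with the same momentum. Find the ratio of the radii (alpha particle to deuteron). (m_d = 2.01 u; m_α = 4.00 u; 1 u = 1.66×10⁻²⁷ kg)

r = p/(qB) ⇒ at equal p, r ∝ 1/q.
r_{alpha particle}/r_{deuteron} = 0.500.

ratio ≈ 0.500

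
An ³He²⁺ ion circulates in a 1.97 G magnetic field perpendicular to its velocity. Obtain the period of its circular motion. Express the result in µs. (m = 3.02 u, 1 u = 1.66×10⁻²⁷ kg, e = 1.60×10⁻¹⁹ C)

T ≈ 500 µs

The cyclotron period is independent of speed: T = 2πm/(qB).
T = 2π(5.01×10^-27) / [(2×1.60×10^-19)(1.97×10^-4)] = 5.00×10^-4 s.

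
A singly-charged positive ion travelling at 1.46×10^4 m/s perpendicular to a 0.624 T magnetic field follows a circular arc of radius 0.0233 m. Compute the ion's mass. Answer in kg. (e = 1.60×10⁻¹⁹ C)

qvB = mv²/r ⇒ m = qBr/v.
m = (1×1.60×10^-19)(0.624)(0.0233) / (1.46×10^4) = 1.59×10^-25 kg.

m ≈ 1.59×10^-25 kg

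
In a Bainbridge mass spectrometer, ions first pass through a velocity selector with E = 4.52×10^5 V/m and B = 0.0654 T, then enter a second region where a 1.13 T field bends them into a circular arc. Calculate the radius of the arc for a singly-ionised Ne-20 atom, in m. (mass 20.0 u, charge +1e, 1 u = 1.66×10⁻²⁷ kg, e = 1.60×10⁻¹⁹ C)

r ≈ 1.27 m

The selector passes v = E/B = 4.52×10^5/0.0654 = 6.91×10^6 m/s.
In the deflection region, r = mv/(qB₂) = (3.32×10^-26)(6.91×10^6) / [(1×1.60×10^-19)(1.13)] = 1.27 m.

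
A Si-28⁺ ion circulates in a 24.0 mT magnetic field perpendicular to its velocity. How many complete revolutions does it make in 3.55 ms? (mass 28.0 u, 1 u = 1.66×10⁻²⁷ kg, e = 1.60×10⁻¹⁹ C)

T = 2πm/(qB) = 2π(4.648×10^-26) / [(1×1.60×10^-19)(0.0240)] = 7.6053×10^-5 s.
N = t/T = 3.55×10^-3 / 7.6053×10^-5 ≈ 46.68, so 46 complete revolutions.

N = 46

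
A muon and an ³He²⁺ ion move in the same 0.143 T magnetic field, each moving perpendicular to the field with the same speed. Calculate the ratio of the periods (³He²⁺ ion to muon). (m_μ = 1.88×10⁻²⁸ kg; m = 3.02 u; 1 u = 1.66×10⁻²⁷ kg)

ratio ≈ 13.3

T = 2πm/(qB) is independent of speed, so T₂/T₁ = (m₂/q₂)/(m₁/q₁).
T_{³He²⁺ ion}/T_{muon} = (5.01×10^-27/2e) / (1.88×10^-28/1e) = 13.3.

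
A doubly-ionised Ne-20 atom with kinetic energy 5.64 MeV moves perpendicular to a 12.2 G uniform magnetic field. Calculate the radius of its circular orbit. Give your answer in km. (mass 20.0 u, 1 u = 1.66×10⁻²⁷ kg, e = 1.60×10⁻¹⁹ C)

r ≈ 0.627 km

Convert the energy: K = 5.64 MeV = 9.02×10^-13 J.
v = √(2K/m) = √(2·9.02×10^-13/3.32×10^-26) = 7.37×10^6 m/s.
r = mv/(qB) = (3.32×10^-26)(7.37×10^6) / [(2×1.60×10^-19)(1.22×10^-3)] = 627 m.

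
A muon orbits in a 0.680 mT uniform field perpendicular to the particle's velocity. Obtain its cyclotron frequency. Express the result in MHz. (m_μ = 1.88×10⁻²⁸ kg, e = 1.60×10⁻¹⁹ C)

f = qB/(2πm) = (1×1.60×10^-19)(6.80×10^-4) / [2π(1.88×10^-28)] = 9.21×10^4 Hz.

f ≈ 0.0921 MHz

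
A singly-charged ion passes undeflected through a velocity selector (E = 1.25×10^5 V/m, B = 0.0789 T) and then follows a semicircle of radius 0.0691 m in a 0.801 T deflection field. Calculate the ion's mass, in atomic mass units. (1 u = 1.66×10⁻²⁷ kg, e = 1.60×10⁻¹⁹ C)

m ≈ 3.37 u

v = E/B₁ = 1.58×10^6 m/s.
From r = mv/(qB₂), m = qB₂r/v = (1×1.60×10^-19)(0.801)(0.0691) / (1.58×10^6) = 5.59×10^-27 kg.
In atomic mass units: m = 5.59×10^-27 / 1.66×10^-27 = 3.37 u.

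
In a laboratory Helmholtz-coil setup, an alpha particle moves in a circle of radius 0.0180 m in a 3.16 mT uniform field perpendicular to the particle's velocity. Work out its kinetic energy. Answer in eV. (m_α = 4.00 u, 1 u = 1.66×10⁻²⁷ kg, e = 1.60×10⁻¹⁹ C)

v = qBr/m = (2×1.60×10^-19)(3.16×10^-3)(0.0180) / (6.64×10^-27) = 2740 m/s.
K = ½mv² = 0.5·(6.64×10^-27)·(2740)² = 2.49×10^-20 J = 0.156 eV.

K ≈ 0.156 eV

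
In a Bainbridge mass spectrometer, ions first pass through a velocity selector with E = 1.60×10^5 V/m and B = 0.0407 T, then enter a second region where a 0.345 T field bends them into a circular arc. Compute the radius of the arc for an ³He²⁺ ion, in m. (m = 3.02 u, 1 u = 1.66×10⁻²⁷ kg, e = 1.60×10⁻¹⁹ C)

The selector passes v = E/B = 1.60×10^5/0.0407 = 3.93×10^6 m/s.
In the deflection region, r = mv/(qB₂) = (5.01×10^-27)(3.93×10^6) / [(2×1.60×10^-19)(0.345)] = 0.179 m.

r ≈ 0.179 m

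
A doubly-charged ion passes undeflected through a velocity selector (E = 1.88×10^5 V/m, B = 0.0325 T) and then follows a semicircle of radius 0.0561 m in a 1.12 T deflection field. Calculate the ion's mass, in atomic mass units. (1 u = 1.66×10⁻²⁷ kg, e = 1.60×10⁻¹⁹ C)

m ≈ 2.09 u

v = E/B₁ = 5.78×10^6 m/s.
From r = mv/(qB₂), m = qB₂r/v = (2×1.60×10^-19)(1.12)(0.0561) / (5.78×10^6) = 3.48×10^-27 kg.
In atomic mass units: m = 3.48×10^-27 / 1.66×10^-27 = 2.09 u.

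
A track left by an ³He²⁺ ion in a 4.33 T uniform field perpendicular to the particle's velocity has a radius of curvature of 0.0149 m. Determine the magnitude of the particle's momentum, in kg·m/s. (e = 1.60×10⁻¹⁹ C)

Since qvB = mv²/r, the momentum p = mv = qBr.
p = (2×1.60×10^-19)(4.33)(0.0149) = 2.06×10^-20 kg·m/s.

p ≈ 2.06×10^-20 kg·m/s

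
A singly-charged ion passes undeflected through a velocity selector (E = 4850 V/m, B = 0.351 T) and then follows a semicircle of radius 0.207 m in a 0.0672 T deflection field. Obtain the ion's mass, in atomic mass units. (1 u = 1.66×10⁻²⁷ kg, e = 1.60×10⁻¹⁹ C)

v = E/B₁ = 1.38×10^4 m/s.
From r = mv/(qB₂), m = qB₂r/v = (1×1.60×10^-19)(0.0672)(0.207) / (1.38×10^4) = 1.61×10^-25 kg.
In atomic mass units: m = 1.61×10^-25 / 1.66×10^-27 = 97.0 u.

m ≈ 97.0 u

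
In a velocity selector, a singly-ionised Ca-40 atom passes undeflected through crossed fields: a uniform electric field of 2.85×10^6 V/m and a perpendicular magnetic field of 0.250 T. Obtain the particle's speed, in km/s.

For zero net force, qE = qvB, so v = E/B.
v = (2.85×10^6) / (0.250) = 1.14×10^7 m/s.

v ≈ 11400 km/s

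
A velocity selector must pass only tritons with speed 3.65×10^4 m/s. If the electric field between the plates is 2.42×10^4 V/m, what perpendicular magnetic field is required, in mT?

qE = qvB ⇒ B = E/v = (2.42×10^4) / (3.65×10^4) = 0.663 T.

B ≈ 663 mT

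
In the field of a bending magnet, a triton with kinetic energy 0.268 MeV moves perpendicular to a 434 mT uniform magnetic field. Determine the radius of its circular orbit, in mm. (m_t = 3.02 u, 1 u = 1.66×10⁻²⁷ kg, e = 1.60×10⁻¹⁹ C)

r ≈ 299 mm

Convert the energy: K = 0.268 MeV = 4.29×10^-14 J.
v = √(2K/m) = √(2·4.29×10^-14/5.01×10^-27) = 4.14×10^6 m/s.
r = mv/(qB) = (5.01×10^-27)(4.14×10^6) / [(1×1.60×10^-19)(0.434)] = 0.299 m.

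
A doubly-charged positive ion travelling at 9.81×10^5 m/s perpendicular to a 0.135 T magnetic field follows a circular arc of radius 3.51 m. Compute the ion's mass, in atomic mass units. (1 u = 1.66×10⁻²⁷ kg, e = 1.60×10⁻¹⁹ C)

qvB = mv²/r ⇒ m = qBr/v.
m = (2×1.60×10^-19)(0.135)(3.51) / (9.81×10^5) = 1.55×10^-25 kg = 93.1 u.

m ≈ 93.1 u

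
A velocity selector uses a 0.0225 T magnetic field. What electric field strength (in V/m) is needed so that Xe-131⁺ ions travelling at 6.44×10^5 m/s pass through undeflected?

E ≈ 1.45×10^4 V/m

qE = qvB ⇒ E = vB = (6.44×10^5)(0.0225) = 1.45×10^4 V/m.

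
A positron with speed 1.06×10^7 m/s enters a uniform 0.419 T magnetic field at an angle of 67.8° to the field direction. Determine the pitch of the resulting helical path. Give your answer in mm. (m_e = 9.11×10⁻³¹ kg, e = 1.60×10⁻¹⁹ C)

The velocity component along B is v∥ = v cos67.8° = 4.01×10^6 m/s.
The cyclotron period T = 2πm/(qB) = 8.54×10^-11 s is set by m, q, B alone.
Pitch = v∥·T = (4.01×10^6)(8.54×10^-11) = 3.42×10^-4 m.

pitch ≈ 0.342 mm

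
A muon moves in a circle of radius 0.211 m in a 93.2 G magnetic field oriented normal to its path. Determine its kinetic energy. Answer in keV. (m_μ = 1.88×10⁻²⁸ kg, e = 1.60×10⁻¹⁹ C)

v = qBr/m = (1×1.60×10^-19)(9.32×10^-3)(0.211) / (1.88×10^-28) = 1.67×10^6 m/s.
K = ½mv² = 0.5·(1.88×10^-28)·(1.67×10^6)² = 2.63×10^-16 J = 1.65 keV.

K ≈ 1.65 keV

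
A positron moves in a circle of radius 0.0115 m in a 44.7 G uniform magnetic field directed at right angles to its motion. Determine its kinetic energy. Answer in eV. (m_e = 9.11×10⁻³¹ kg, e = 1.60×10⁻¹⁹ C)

K ≈ 232 eV

v = qBr/m = (1×1.60×10^-19)(4.47×10^-3)(0.0115) / (9.11×10^-31) = 9.03×10^6 m/s.
K = ½mv² = 0.5·(9.11×10^-31)·(9.03×10^6)² = 3.71×10^-17 J = 232 eV.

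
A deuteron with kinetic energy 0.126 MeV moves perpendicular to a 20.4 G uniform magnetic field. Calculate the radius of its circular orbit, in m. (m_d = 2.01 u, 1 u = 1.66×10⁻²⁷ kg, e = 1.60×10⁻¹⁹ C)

r ≈ 35.5 m

Convert the energy: K = 0.126 MeV = 2.02×10^-14 J.
v = √(2K/m) = √(2·2.02×10^-14/3.34×10^-27) = 3.48×10^6 m/s.
r = mv/(qB) = (3.34×10^-27)(3.48×10^6) / [(1×1.60×10^-19)(2.04×10^-3)] = 35.5 m.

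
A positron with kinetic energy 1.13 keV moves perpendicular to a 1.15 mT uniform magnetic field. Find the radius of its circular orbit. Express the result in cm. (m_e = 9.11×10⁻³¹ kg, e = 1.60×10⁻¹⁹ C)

r ≈ 9.86 cm

Convert the energy: K = 1.13 keV = 1.81×10^-16 J.
v = √(2K/m) = √(2·1.81×10^-16/9.11×10^-31) = 1.99×10^7 m/s.
r = mv/(qB) = (9.11×10^-31)(1.99×10^7) / [(1×1.60×10^-19)(1.15×10^-3)] = 0.0986 m.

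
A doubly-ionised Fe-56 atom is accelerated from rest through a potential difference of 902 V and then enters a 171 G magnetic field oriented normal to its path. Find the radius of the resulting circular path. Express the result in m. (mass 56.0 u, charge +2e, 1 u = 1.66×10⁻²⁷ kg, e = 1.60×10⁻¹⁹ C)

r ≈ 1.34 m

The kinetic energy gained is K = qV = (2×1.60×10^-19)(902) = 2.89×10^-16 J.
v = √(2K/m) = 7.88×10^4 m/s.
r = mv/(qB) = (9.30×10^-26)(7.88×10^4) / [(2×1.60×10^-19)(0.0171)] = 1.34 m.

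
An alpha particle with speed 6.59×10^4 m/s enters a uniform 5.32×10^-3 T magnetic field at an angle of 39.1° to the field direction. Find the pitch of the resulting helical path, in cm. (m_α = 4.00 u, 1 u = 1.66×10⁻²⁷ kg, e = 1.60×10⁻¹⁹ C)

The velocity component along B is v∥ = v cos39.1° = 5.11×10^4 m/s.
The cyclotron period T = 2πm/(qB) = 2.45×10^-5 s is set by m, q, B alone.
Pitch = v∥·T = (5.11×10^4)(2.45×10^-5) = 1.25 m.

pitch ≈ 125 cm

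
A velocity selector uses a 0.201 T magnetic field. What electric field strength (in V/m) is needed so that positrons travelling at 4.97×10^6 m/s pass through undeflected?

E ≈ 9.99×10^5 V/m

qE = qvB ⇒ E = vB = (4.97×10^6)(0.201) = 9.99×10^5 V/m.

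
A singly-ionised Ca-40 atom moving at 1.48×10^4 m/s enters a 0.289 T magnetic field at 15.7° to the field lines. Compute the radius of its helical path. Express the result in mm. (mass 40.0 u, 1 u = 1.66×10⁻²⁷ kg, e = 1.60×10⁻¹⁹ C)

Only the perpendicular component v⊥ = v sin15.7° = 4000 m/s is bent by the field.
r = m v⊥ /(qB) = (6.64×10^-26)(4000) / [(1×1.60×10^-19)(0.289)] = 5.75×10^-3 m.

r ≈ 5.75 mm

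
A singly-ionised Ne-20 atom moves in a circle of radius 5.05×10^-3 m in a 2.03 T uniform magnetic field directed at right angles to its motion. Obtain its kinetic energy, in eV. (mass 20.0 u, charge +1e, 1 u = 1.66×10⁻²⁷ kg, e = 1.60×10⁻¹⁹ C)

v = qBr/m = (1×1.60×10^-19)(2.03)(5.05×10^-3) / (3.32×10^-26) = 4.94×10^4 m/s.
K = ½mv² = 0.5·(3.32×10^-26)·(4.94×10^4)² = 4.05×10^-17 J = 253 eV.

K ≈ 253 eV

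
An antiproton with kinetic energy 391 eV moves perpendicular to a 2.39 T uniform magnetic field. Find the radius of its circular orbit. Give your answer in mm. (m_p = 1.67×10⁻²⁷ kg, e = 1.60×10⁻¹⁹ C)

r ≈ 1.20 mm

Convert the energy: K = 391 eV = 6.26×10^-17 J.
v = √(2K/m) = √(2·6.26×10^-17/1.67×10^-27) = 2.74×10^5 m/s.
r = mv/(qB) = (1.67×10^-27)(2.74×10^5) / [(1×1.60×10^-19)(2.39)] = 1.20×10^-3 m.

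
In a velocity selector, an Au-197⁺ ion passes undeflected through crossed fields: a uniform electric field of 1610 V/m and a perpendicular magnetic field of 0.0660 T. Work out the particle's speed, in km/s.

For zero net force, qE = qvB, so v = E/B.
v = (1610) / (0.0660) = 2.44×10^4 m/s.

v ≈ 24.4 km/s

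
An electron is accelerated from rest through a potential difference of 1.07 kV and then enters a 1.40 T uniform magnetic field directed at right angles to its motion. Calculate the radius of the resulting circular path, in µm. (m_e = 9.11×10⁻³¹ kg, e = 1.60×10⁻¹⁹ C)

r ≈ 78.8 µm

The kinetic energy gained is K = qV = (1×1.60×10^-19)(1070) = 1.71×10^-16 J.
v = √(2K/m) = 1.94×10^7 m/s.
r = mv/(qB) = (9.11×10^-31)(1.94×10^7) / [(1×1.60×10^-19)(1.40)] = 7.88×10^-5 m.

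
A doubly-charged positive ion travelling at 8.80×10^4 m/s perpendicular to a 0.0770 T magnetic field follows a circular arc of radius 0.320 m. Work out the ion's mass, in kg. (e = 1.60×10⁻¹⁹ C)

m ≈ 8.96×10^-26 kg

qvB = mv²/r ⇒ m = qBr/v.
m = (2×1.60×10^-19)(0.0770)(0.320) / (8.80×10^4) = 8.96×10^-26 kg.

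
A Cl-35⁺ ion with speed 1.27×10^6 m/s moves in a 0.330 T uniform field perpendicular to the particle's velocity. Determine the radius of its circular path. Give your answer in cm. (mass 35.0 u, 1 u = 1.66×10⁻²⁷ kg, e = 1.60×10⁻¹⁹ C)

r ≈ 140 cm

The magnetic force provides the centripetal force: qvB = mv²/r, so r = mv/(qB).
r = (5.81×10^-26 kg)(1.27×10^6 m/s) / [(1×1.60×10^-19 C)(0.330 T)] = 1.40 m.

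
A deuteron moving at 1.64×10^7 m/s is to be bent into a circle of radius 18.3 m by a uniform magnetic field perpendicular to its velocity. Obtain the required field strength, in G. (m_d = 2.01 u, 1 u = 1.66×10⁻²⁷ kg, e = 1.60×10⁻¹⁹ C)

B ≈ 187 G

qvB = mv²/r gives B = mv/(qr).
B = (3.34×10^-27)(1.64×10^7) / [(1×1.60×10^-19)(18.3)] = 0.0187 T.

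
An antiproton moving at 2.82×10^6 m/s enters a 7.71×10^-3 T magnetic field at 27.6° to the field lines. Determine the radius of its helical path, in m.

Only the perpendicular component v⊥ = v sin27.6° = 1.31×10^6 m/s is bent by the field.
r = m v⊥ /(qB) = (1.67×10^-27)(1.31×10^6) / [(1×1.60×10^-19)(7.71×10^-3)] = 1.77 m.

r ≈ 1.77 m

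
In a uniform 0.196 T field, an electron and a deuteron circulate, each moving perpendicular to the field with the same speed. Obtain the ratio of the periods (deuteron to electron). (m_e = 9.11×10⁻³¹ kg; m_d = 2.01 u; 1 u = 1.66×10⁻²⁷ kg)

T = 2πm/(qB) is independent of speed, so T₂/T₁ = (m₂/q₂)/(m₁/q₁).
T_{deuteron}/T_{electron} = (3.34×10^-27/1e) / (9.11×10^-31/1e) = 3660.

ratio ≈ 3660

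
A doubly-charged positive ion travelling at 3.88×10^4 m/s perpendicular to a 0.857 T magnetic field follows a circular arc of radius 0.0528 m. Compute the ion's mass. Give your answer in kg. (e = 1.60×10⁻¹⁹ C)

qvB = mv²/r ⇒ m = qBr/v.
m = (2×1.60×10^-19)(0.857)(0.0528) / (3.88×10^4) = 3.73×10^-25 kg.

m ≈ 3.73×10^-25 kg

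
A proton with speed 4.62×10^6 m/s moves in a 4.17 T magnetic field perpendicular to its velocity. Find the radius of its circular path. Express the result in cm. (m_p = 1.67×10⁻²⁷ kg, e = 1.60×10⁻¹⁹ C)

The magnetic force provides the centripetal force: qvB = mv²/r, so r = mv/(qB).
r = (1.67×10^-27 kg)(4.62×10^6 m/s) / [(1×1.60×10^-19 C)(4.17 T)] = 0.0116 m.

r ≈ 1.16 cm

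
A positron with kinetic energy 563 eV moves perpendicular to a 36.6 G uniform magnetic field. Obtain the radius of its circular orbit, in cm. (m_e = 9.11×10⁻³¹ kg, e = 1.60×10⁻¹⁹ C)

r ≈ 2.19 cm

Convert the energy: K = 563 eV = 9.01×10^-17 J.
v = √(2K/m) = √(2·9.01×10^-17/9.11×10^-31) = 1.41×10^7 m/s.
r = mv/(qB) = (9.11×10^-31)(1.41×10^7) / [(1×1.60×10^-19)(3.66×10^-3)] = 0.0219 m.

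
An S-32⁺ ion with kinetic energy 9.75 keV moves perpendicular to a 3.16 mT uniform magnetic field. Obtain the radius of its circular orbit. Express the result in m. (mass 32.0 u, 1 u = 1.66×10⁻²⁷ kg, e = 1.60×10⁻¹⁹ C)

Convert the energy: K = 9.75 keV = 1.56×10^-15 J.
v = √(2K/m) = √(2·1.56×10^-15/5.31×10^-26) = 2.42×10^5 m/s.
r = mv/(qB) = (5.31×10^-26)(2.42×10^5) / [(1×1.60×10^-19)(3.16×10^-3)] = 25.5 m.

r ≈ 25.5 m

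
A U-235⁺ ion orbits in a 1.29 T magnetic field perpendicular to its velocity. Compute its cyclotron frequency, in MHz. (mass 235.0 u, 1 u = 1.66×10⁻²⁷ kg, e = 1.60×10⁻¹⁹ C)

f ≈ 0.0842 MHz

f = qB/(2πm) = (1×1.60×10^-19)(1.29) / [2π(3.90×10^-25)] = 8.42×10^4 Hz.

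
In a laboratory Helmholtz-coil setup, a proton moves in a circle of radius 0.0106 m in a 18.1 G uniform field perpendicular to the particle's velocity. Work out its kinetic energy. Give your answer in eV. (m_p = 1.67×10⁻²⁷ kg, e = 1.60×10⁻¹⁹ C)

v = qBr/m = (1×1.60×10^-19)(1.81×10^-3)(0.0106) / (1.67×10^-27) = 1840 m/s.
K = ½mv² = 0.5·(1.67×10^-27)·(1840)² = 2.82×10^-21 J = 0.0176 eV.

K ≈ 0.0176 eV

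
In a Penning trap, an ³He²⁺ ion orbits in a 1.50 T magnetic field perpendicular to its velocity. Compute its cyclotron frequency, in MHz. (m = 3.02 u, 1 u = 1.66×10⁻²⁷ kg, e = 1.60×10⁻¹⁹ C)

f = qB/(2πm) = (2×1.60×10^-19)(1.50) / [2π(5.01×10^-27)] = 1.52×10^7 Hz.

f ≈ 15.2 MHz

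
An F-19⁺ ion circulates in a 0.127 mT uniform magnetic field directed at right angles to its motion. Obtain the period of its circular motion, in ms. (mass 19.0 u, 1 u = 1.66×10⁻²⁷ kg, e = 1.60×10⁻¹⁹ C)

The cyclotron period is independent of speed: T = 2πm/(qB).
T = 2π(3.15×10^-26) / [(1×1.60×10^-19)(1.27×10^-4)] = 9.75×10^-3 s.

T ≈ 9.75 ms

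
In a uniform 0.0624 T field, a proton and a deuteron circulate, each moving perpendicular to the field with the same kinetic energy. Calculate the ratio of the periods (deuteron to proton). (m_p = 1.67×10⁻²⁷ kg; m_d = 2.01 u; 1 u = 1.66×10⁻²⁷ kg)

ratio ≈ 2.00

T = 2πm/(qB) is independent of speed, so T₂/T₁ = (m₂/q₂)/(m₁/q₁).
T_{deuteron}/T_{proton} = (3.34×10^-27/1e) / (1.67×10^-27/1e) = 2.00.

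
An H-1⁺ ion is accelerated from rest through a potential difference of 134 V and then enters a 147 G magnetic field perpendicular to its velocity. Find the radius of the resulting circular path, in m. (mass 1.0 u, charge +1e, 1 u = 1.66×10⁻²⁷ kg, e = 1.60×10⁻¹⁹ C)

r ≈ 0.113 m

The kinetic energy gained is K = qV = (1×1.60×10^-19)(134) = 2.14×10^-17 J.
v = √(2K/m) = 1.61×10^5 m/s.
r = mv/(qB) = (1.66×10^-27)(1.61×10^5) / [(1×1.60×10^-19)(0.0147)] = 0.113 m.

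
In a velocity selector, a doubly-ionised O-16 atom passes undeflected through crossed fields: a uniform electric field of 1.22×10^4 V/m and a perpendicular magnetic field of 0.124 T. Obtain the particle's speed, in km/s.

For zero net force, qE = qvB, so v = E/B.
v = (1.22×10^4) / (0.124) = 9.84×10^4 m/s.

v ≈ 98.4 km/s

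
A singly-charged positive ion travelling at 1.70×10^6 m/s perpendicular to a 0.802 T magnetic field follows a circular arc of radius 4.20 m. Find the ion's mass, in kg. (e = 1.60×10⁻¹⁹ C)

qvB = mv²/r ⇒ m = qBr/v.
m = (1×1.60×10^-19)(0.802)(4.20) / (1.70×10^6) = 3.17×10^-25 kg.

m ≈ 3.17×10^-25 kg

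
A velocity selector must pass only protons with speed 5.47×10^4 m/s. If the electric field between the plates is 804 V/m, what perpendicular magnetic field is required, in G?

qE = qvB ⇒ B = E/v = (804) / (5.47×10^4) = 0.0147 T.

B ≈ 147 G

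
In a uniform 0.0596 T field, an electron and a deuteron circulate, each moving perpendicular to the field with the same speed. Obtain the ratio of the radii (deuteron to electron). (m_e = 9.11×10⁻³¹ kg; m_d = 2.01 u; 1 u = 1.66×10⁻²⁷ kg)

ratio ≈ 3660

r = mv/(qB) ⇒ at equal v, r ∝ m/q.
r_{deuteron}/r_{electron} = 3660.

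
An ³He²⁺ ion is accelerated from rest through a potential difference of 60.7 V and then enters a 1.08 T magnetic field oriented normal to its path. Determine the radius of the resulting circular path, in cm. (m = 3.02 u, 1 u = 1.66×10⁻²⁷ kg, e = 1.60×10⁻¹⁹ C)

r ≈ 0.128 cm

The kinetic energy gained is K = qV = (2×1.60×10^-19)(60.7) = 1.94×10^-17 J.
v = √(2K/m) = 8.80×10^4 m/s.
r = mv/(qB) = (5.01×10^-27)(8.80×10^4) / [(2×1.60×10^-19)(1.08)] = 1.28×10^-3 m.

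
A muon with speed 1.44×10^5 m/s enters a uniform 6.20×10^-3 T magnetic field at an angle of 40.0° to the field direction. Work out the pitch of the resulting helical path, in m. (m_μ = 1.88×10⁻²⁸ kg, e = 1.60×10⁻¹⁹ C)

pitch ≈ 0.131 m

The velocity component along B is v∥ = v cos40.0° = 1.10×10^5 m/s.
The cyclotron period T = 2πm/(qB) = 1.19×10^-6 s is set by m, q, B alone.
Pitch = v∥·T = (1.10×10^5)(1.19×10^-6) = 0.131 m.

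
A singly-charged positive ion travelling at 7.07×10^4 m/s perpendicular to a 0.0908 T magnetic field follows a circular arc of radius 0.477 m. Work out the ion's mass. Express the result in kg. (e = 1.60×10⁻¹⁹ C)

qvB = mv²/r ⇒ m = qBr/v.
m = (1×1.60×10^-19)(0.0908)(0.477) / (7.07×10^4) = 9.80×10^-26 kg.

m ≈ 9.80×10^-26 kg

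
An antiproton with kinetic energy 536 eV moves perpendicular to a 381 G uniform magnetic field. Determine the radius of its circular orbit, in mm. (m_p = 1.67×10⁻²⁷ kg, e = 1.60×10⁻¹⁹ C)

r ≈ 87.8 mm

Convert the energy: K = 536 eV = 8.58×10^-17 J.
v = √(2K/m) = √(2·8.58×10^-17/1.67×10^-27) = 3.20×10^5 m/s.
r = mv/(qB) = (1.67×10^-27)(3.20×10^5) / [(1×1.60×10^-19)(0.0381)] = 0.0878 m.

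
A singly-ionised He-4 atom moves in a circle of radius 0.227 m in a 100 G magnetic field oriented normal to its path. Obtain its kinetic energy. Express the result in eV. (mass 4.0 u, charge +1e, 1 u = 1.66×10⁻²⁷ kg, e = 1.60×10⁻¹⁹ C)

K ≈ 62.1 eV

v = qBr/m = (1×1.60×10^-19)(0.0100)(0.227) / (6.64×10^-27) = 5.47×10^4 m/s.
K = ½mv² = 0.5·(6.64×10^-27)·(5.47×10^4)² = 9.93×10^-18 J = 62.1 eV.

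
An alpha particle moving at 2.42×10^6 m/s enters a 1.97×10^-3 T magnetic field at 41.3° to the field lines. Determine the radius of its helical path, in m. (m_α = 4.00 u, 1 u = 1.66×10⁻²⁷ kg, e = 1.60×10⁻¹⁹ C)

r ≈ 16.8 m

Only the perpendicular component v⊥ = v sin41.3° = 1.60×10^6 m/s is bent by the field.
r = m v⊥ /(qB) = (6.64×10^-27)(1.60×10^6) / [(2×1.60×10^-19)(1.97×10^-3)] = 16.8 m.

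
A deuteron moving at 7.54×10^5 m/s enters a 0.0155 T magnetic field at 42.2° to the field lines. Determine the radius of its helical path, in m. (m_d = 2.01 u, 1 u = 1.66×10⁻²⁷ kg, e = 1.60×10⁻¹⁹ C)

Only the perpendicular component v⊥ = v sin42.2° = 5.06×10^5 m/s is bent by the field.
r = m v⊥ /(qB) = (3.34×10^-27)(5.06×10^5) / [(1×1.60×10^-19)(0.0155)] = 0.681 m.

r ≈ 0.681 m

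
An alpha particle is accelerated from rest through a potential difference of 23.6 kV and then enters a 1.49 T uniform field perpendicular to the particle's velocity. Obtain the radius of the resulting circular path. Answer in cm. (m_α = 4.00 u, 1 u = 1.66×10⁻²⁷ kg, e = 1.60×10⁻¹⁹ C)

r ≈ 2.10 cm

The kinetic energy gained is K = qV = (2×1.60×10^-19)(2.36×10^4) = 7.55×10^-15 J.
v = √(2K/m) = 1.51×10^6 m/s.
r = mv/(qB) = (6.64×10^-27)(1.51×10^6) / [(2×1.60×10^-19)(1.49)] = 0.0210 m.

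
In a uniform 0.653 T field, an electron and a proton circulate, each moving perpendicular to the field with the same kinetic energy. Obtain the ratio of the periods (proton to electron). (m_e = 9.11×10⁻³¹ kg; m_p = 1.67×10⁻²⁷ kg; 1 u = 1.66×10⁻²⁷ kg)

T = 2πm/(qB) is independent of speed, so T₂/T₁ = (m₂/q₂)/(m₁/q₁).
T_{proton}/T_{electron} = (1.67×10^-27/1e) / (9.11×10^-31/1e) = 1830.

ratio ≈ 1830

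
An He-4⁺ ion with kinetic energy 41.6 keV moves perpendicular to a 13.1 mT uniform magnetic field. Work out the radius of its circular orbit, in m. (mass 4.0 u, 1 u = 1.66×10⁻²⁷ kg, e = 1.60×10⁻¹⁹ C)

r ≈ 4.49 m

Convert the energy: K = 41.6 keV = 6.66×10^-15 J.
v = √(2K/m) = √(2·6.66×10^-15/6.64×10^-27) = 1.42×10^6 m/s.
r = mv/(qB) = (6.64×10^-27)(1.42×10^6) / [(1×1.60×10^-19)(0.0131)] = 4.49 m.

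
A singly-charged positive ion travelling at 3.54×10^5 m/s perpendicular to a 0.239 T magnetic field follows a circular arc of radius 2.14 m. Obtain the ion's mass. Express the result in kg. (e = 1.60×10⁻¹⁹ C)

qvB = mv²/r ⇒ m = qBr/v.
m = (1×1.60×10^-19)(0.239)(2.14) / (3.54×10^5) = 2.31×10^-25 kg.

m ≈ 2.31×10^-25 kg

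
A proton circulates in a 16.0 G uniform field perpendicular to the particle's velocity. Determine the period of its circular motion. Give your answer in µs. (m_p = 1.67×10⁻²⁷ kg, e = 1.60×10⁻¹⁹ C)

The cyclotron period is independent of speed: T = 2πm/(qB).
T = 2π(1.67×10^-27) / [(1×1.60×10^-19)(1.60×10^-3)] = 4.10×10^-5 s.

T ≈ 41.0 µs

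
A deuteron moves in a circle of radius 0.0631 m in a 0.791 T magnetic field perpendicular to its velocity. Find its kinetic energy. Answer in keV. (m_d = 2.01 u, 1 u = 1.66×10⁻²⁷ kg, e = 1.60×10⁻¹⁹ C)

K ≈ 59.7 keV

v = qBr/m = (1×1.60×10^-19)(0.791)(0.0631) / (3.34×10^-27) = 2.39×10^6 m/s.
K = ½mv² = 0.5·(3.34×10^-27)·(2.39×10^6)² = 9.56×10^-15 J = 59.7 keV.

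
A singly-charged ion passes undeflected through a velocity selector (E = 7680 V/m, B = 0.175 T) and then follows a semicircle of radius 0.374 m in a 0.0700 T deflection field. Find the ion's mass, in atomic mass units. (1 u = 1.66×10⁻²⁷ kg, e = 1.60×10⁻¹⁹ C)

m ≈ 57.5 u

v = E/B₁ = 4.39×10^4 m/s.
From r = mv/(qB₂), m = qB₂r/v = (1×1.60×10^-19)(0.0700)(0.374) / (4.39×10^4) = 9.54×10^-26 kg.
In atomic mass units: m = 9.54×10^-26 / 1.66×10^-27 = 57.5 u.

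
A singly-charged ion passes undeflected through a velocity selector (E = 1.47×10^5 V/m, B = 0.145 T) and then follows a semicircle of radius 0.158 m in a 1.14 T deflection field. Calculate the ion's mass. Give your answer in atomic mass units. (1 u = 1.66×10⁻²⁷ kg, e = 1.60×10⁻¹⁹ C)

v = E/B₁ = 1.01×10^6 m/s.
From r = mv/(qB₂), m = qB₂r/v = (1×1.60×10^-19)(1.14)(0.158) / (1.01×10^6) = 2.84×10^-26 kg.
In atomic mass units: m = 2.84×10^-26 / 1.66×10^-27 = 17.1 u.

m ≈ 17.1 u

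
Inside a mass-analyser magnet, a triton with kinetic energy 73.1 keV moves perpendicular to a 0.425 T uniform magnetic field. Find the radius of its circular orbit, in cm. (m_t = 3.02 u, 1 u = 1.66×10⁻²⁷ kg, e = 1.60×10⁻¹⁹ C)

Convert the energy: K = 73.1 keV = 1.17×10^-14 J.
v = √(2K/m) = √(2·1.17×10^-14/5.01×10^-27) = 2.16×10^6 m/s.
r = mv/(qB) = (5.01×10^-27)(2.16×10^6) / [(1×1.60×10^-19)(0.425)] = 0.159 m.

r ≈ 15.9 cm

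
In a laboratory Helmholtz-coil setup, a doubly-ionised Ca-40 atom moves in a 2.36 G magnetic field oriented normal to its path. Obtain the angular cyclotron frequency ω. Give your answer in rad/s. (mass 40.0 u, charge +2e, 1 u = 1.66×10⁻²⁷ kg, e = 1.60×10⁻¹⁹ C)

ω ≈ 1140 rad/s

ω = qB/m = (2×1.60×10^-19)(2.36×10^-4) / (6.64×10^-26) = 1140 rad/s.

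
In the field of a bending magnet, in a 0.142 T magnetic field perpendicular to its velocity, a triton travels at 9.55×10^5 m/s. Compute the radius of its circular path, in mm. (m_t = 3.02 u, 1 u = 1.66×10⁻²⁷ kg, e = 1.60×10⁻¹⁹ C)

The magnetic force provides the centripetal force: qvB = mv²/r, so r = mv/(qB).
r = (5.01×10^-27 kg)(9.55×10^5 m/s) / [(1×1.60×10^-19 C)(0.142 T)] = 0.211 m.

r ≈ 211 mm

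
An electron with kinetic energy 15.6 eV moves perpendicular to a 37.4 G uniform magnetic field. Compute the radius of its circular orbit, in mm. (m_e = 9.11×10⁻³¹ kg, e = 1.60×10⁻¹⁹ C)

Convert the energy: K = 15.6 eV = 2.50×10^-18 J.
v = √(2K/m) = √(2·2.50×10^-18/9.11×10^-31) = 2.34×10^6 m/s.
r = mv/(qB) = (9.11×10^-31)(2.34×10^6) / [(1×1.60×10^-19)(3.74×10^-3)] = 3.56×10^-3 m.

r ≈ 3.56 mm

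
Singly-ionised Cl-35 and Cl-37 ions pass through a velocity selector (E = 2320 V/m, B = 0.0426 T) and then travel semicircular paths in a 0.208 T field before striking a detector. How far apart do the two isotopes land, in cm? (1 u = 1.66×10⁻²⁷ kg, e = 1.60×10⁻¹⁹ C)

Δd ≈ 1.09 cm

Both emerge at v = E/B₁ = 5.45×10^4 m/s.
r = mv/(qB₂), so r₁ = 0.095076 m and r₂ = 0.10051 m, giving Δr = 5.43×10^-3 m.
After a semicircle each ion lands a diameter 2r from the entry slit, so the separation is 2Δr = 0.0109 m.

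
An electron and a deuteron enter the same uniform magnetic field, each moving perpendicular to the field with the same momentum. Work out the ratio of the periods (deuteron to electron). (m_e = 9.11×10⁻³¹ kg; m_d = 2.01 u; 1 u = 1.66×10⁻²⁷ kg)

ratio ≈ 3660

T = 2πm/(qB) is independent of speed, so T₂/T₁ = (m₂/q₂)/(m₁/q₁).
T_{deuteron}/T_{electron} = (3.34×10^-27/1e) / (9.11×10^-31/1e) = 3660.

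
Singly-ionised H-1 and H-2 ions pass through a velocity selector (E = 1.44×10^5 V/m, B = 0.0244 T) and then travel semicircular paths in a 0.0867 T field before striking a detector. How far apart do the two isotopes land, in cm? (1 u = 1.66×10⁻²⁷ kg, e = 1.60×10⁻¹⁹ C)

Both emerge at v = E/B₁ = 5.90×10^6 m/s.
r = mv/(qB₂), so r₁ = 0.7062 m and r₂ = 1.412 m, giving Δr = 0.706 m.
After a semicircle each ion lands a diameter 2r from the entry slit, so the separation is 2Δr = 1.41 m.

Δd ≈ 141 cm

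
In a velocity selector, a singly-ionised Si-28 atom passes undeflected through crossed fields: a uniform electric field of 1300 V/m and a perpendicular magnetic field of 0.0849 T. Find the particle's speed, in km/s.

For zero net force, qE = qvB, so v = E/B.
v = (1300) / (0.0849) = 1.53×10^4 m/s.

v ≈ 15.3 km/s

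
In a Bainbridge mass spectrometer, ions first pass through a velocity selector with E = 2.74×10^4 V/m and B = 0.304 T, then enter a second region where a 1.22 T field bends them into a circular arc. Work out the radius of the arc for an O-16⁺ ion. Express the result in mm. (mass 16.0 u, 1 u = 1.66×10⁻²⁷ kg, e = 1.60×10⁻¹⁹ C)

r ≈ 12.3 mm

The selector passes v = E/B = 2.74×10^4/0.304 = 9.01×10^4 m/s.
In the deflection region, r = mv/(qB₂) = (2.66×10^-26)(9.01×10^4) / [(1×1.60×10^-19)(1.22)] = 0.0123 m.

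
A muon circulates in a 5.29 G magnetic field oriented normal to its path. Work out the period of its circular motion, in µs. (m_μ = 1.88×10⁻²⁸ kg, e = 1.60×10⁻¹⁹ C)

The cyclotron period is independent of speed: T = 2πm/(qB).
T = 2π(1.88×10^-28) / [(1×1.60×10^-19)(5.29×10^-4)] = 1.40×10^-5 s.

T ≈ 14.0 µs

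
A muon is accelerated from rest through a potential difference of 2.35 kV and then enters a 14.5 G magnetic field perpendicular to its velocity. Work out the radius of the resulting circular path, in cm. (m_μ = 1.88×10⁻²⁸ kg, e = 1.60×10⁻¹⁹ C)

r ≈ 162 cm

The kinetic energy gained is K = qV = (1×1.60×10^-19)(2350) = 3.76×10^-16 J.
v = √(2K/m) = 2.00×10^6 m/s.
r = mv/(qB) = (1.88×10^-28)(2.00×10^6) / [(1×1.60×10^-19)(1.45×10^-3)] = 1.62 m.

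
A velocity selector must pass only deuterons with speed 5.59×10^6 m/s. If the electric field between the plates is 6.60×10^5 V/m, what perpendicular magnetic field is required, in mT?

B ≈ 118 mT

qE = qvB ⇒ B = E/v = (6.60×10^5) / (5.59×10^6) = 0.118 T.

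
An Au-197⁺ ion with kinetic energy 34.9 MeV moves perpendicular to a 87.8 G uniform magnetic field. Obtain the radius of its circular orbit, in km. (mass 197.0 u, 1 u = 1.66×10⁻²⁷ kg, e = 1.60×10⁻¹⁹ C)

Convert the energy: K = 34.9 MeV = 5.58×10^-12 J.
v = √(2K/m) = √(2·5.58×10^-12/3.27×10^-25) = 5.84×10^6 m/s.
r = mv/(qB) = (3.27×10^-25)(5.84×10^6) / [(1×1.60×10^-19)(8.78×10^-3)] = 1360 m.

r ≈ 1.36 km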